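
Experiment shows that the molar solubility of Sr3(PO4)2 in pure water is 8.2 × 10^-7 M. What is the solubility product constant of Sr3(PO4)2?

4.0e-29

Sr3(PO4)2(s) <=> 3 Sr^2+(aq) + 2 PO4^3-(aq)
With molar solubility s: [Sr^2+] = 3s, [PO4^3-] = 2s.
Ksp = [Sr^2+]^3[PO4^3-]^2
Ksp = (3s)^3(2s)^2 = 108s^5
Ksp = 108 × (8.2 × 10^-7)^5 = 4.0 x 10^-29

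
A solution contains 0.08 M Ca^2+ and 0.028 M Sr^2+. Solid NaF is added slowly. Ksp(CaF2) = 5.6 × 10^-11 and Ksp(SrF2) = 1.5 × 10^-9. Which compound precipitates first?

Each salt begins to precipitate when Q = Ksp, i.e. when [F^-] reaches its threshold.
For CaF2: 5.6 × 10^-11 = 0.08 × [F^-]^2  ⇒  [F^-] = 2.6 × 10^-5 M.
For SrF2: 1.5 × 10^-9 = 0.028 × [F^-]^2  ⇒  [F^-] = 2.3 × 10^-4 M.
The salt with the lower threshold [F^-] precipitates first: CaF2.

CaF2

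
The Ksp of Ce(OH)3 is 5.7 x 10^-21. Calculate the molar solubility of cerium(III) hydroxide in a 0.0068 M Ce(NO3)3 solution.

s = 3.1 x 10^-7 M

Ce(OH)3(s) <=> Ce^3+ + 3 OH^-
Ksp = [Ce^3+][OH^-]^3
If s mol/L dissolves here, [Ce^3+] = 0.0068 + s ≈ 0.0068, [OH^-] = 3s (since Ce^3+ from Ce(NO3)3 dominates).
Ksp ≈ 0.0068 × (3s)^3
s = 3.1 × 10^-7 M
Check: s = 3.1 x 10^-7 ≪ 0.0068, so the approximation is valid.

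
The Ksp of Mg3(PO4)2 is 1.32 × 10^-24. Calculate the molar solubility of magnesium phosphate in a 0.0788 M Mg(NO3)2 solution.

s = 2.60e-11 M

Mg3(PO4)2(s) ⇌ 3 Mg^2+(aq) + 2 PO4^3-(aq)
Ksp = [Mg^2+]^3[PO4^3-]^2
Let s = moles of Mg3(PO4)2 that dissolve per litre. [Mg^2+] = 0.0788 + 3s ≈ 0.0788, [PO4^3-] = 2s (common-ion effect: Mg^2+ is already 0.0788 M).
Ksp ≈ (0.0788)^3 × (2s)^2
s = 2.60 x 10^-11 M
Check: 3s = 7.8 × 10^-11 ≪ 0.0788, so the approximation is valid.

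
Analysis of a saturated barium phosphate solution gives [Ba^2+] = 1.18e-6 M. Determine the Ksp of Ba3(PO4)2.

Ksp = 1.02 x 10^-30

Ba3(PO4)2(s) ⇌ 3 Ba^2+ + 2 PO4^3-
Stoichiometry gives [PO4^3-] = (2/3)[Ba^2+] = 7.867 × 10^-7 M.
Ksp = [Ba^2+]^3[PO4^3-]^2
Ksp = (1.18 × 10^-6)^3 × (7.867 x 10^-7)^2 = 1.02 x 10^-30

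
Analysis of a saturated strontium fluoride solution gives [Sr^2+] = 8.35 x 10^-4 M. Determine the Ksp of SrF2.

SrF2(s) ⇌ Sr^2+(aq) + 2 F^-(aq)
Stoichiometry gives [F^-] = (2/1)[Sr^2+] = 1.670 × 10^-3 M.
Ksp = [Sr^2+][F^-]^2
Ksp = 8.35 × 10^-4 × (1.670 × 10^-3)^2 = 2.33 × 10^-9

Ksp ≈ 2.33e-9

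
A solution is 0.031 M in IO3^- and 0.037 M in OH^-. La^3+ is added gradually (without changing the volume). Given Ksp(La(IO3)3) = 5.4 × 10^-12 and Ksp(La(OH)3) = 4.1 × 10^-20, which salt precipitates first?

Each salt begins to precipitate when Q = Ksp, i.e. when [La^3+] reaches its threshold.
For La(IO3)3: 5.4 × 10^-12 = (0.031)^3 × [La^3+]  ⇒  [La^3+] = 1.8 x 10^-7 M.
For La(OH)3: 4.1 × 10^-20 = (0.037)^3 × [La^3+]  ⇒  [La^3+] = 8.1 × 10^-16 M.
The salt with the lower threshold [La^3+] precipitates first: La(OH)3.

La(OH)3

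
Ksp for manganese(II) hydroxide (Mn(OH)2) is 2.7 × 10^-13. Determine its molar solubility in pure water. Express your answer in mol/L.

4.1e-5 M

Mn(OH)2(s) ⇌ Mn^2+(aq) + 2 OH^-(aq)
Ksp = [Mn^2+][OH^-]^2
Let s = molar solubility. Then [Mn^2+] = s and [OH^-] = 2s.
So Ksp = s × (2s)^2 = 4s^3
s^3 = 2.7 × 10^-13 / 4, so s = 4.1 x 10^-5 M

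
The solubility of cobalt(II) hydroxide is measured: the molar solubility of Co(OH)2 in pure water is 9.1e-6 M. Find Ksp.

Co(OH)2(s) ⇌ Co^2+(aq) + 2 OH^-(aq)
Let s = molar solubility. Then [Co^2+] = s and [OH^-] = 2s.
Ksp = [Co^2+][OH^-]^2
Substituting: Ksp = s(2s)^2 = 4s^3
With s = 9.1 × 10^-6: Ksp = 3.0 × 10^-15

Ksp ≈ 3.0 × 10^-15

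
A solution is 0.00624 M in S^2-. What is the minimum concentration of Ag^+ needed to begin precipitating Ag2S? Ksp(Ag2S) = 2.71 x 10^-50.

[Ag^+] = 2.08 × 10^-24 M

Ag2S(s) <=> 2 Ag^+(aq) + S^2-(aq)
Ksp = [Ag^+]^2[S^2-]
Precipitation begins when Q = Ksp. With [S^2-] = 0.00624 M:
2.71 x 10^-50 = (0.00624) × [Ag^+]^2
[Ag^+] = (2.71 x 10^-50 / 6.24 × 10^-3)^(1/2) = 2.08 × 10^-24 M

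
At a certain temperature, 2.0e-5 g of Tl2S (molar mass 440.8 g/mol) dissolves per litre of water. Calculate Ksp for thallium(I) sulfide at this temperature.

Ksp = 3.7 x 10^-22

Molar solubility s = (2.0 x 10^-5 g/L) / (440.8 g/mol) = 4.54 x 10^-8 M.
Tl2S(s) ⇌ 2 Tl^+(aq) + S^2-(aq)
With molar solubility s: [Tl^+] = 2s, [S^2-] = s.
Ksp = [Tl^+]^2[S^2-]
So Ksp = (2s)^2 × s = 4s^3
Ksp = 4 × (4.54 × 10^-8)^3 = 3.7 × 10^-22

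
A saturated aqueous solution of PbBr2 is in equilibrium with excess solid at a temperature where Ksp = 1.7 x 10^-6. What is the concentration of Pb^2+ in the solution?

PbBr2(s) ⇌ Pb^2+ + 2 Br^-
Ksp = [Pb^2+][Br^-]^2
For each mole of PbBr2 that dissolves: [Pb^2+] = s, [Br^-] = 2s.
So Ksp = s × (2s)^2 = 4s^3
s^3 = 1.7 x 10^-6 / 4, so s = 7.52 × 10^-3 M
[Pb^2+] = s = 7.5 × 10^-3 M

7.5 × 10^-3 M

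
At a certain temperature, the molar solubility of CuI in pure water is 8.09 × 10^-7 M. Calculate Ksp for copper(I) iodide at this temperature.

6.54 × 10^-13

CuI(s) ⇌ Cu^+(aq) + I^-(aq)
For each mole of CuI that dissolves: [Cu^+] = s, [I^-] = s.
Ksp = [Cu^+][I^-]
Ksp = (s)(s) = s^2
With s = 8.09 × 10^-7: Ksp = 6.54 × 10^-13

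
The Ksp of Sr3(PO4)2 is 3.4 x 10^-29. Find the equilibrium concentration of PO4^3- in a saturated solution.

Sr3(PO4)2(s) ⇌ 3 Sr^2+ + 2 PO4^3-
Ksp = [Sr^2+]^3[PO4^3-]^2
If s mol/L of Sr3(PO4)2 dissolves, [Sr^2+] = 3s and [PO4^3-] = 2s.
Substituting: Ksp = (3s)^3(2s)^2 = 108s^5
Solving, s = (3.4 x 10^-29/108)^(1/5) = 7.94 x 10^-7 M
[PO4^3-] = 2s = 1.6 × 10^-6 M

[PO4^3-] ≈ 1.6 × 10^-6 M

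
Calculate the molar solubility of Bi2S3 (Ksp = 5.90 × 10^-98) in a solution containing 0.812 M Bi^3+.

1.49 x 10^-33 M

Bi2S3(s) ⇌ 2 Bi^3+(aq) + 3 S^2-(aq)
Ksp = [Bi^3+]^2[S^2-]^3
If s mol/L dissolves here, [Bi^3+] = 0.812 + 2s ≈ 0.812, [S^2-] = 3s (since the Bi^3+ already present dominates).
Ksp ≈ (0.812)^2 × (3s)^3
s = 1.49 × 10^-33 M
Check: 2s = 3.0 x 10^-33 ≪ 0.812, so the approximation is valid.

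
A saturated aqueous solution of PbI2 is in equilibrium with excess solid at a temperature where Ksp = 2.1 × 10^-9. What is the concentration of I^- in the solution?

PbI2(s) ⇌ Pb^2+ + 2 I^-
Ksp = [Pb^2+][I^-]^2
For each mole of PbI2 that dissolves: [Pb^2+] = s, [I^-] = 2s.
So Ksp = s × (2s)^2 = 4s^3
s^3 = 2.1 × 10^-9 / 4, so s = 8.07 × 10^-4 M
[I^-] = 2s = 1.6 × 10^-3 M

[I^-] ≈ 1.6 x 10^-3 M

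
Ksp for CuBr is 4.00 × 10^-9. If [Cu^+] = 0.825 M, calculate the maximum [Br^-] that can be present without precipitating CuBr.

[Br^-] = 4.85 × 10^-9 M

CuBr(s) <=> Cu^+ + Br^-
Ksp = [Cu^+][Br^-]
Precipitation begins when Q = Ksp. With [Cu^+] = 0.825 M:
4.00 × 10^-9 = (0.825) × [Br^-]
[Br^-] = (4.00 × 10^-9 / 8.25 × 10^-1) = 4.85 x 10^-9 M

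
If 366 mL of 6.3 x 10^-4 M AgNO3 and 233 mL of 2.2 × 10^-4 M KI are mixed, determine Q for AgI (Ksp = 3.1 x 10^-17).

Total volume = 366 + 233 = 599 mL.
[Ag^+] = 6.3 x 10^-4 × (366/599) = 3.85 × 10^-4 M
[I^-] = 2.2 × 10^-4 × (233/599) = 8.56 × 10^-5 M
AgI(s) <=> Ag^+ + I^-, so Q = [Ag^+][I^-]
Q = (3.85 x 10^-4)(8.56 x 10^-5) = 3.3 × 10^-8
Q > Ksp, so AgI will precipitate.

Q ≈ 3.3 × 10^-8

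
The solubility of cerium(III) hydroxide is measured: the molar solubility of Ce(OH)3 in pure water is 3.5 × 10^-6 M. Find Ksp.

Ksp ≈ 4.1 × 10^-21

Ce(OH)3(s) ⇌ Ce^3+ + 3 OH^-
Let s = molar solubility. Then [Ce^3+] = s and [OH^-] = 3s.
Ksp = [Ce^3+][OH^-]^3
So Ksp = s × (3s)^3 = 27s^4
Ksp = 27 × (3.5 x 10^-6)^4 = 4.1 x 10^-21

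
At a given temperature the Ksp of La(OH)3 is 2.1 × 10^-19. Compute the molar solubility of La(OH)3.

9.4 × 10^-6 M

La(OH)3(s) ⇌ La^3+ + 3 OH^-
Ksp = [La^3+][OH^-]^3
Let s = molar solubility. Then [La^3+] = s and [OH^-] = 3s.
Substituting: Ksp = s(3s)^3 = 27s^4
s^4 = 2.1 × 10^-19 / 27, so s = 9.4 x 10^-6 M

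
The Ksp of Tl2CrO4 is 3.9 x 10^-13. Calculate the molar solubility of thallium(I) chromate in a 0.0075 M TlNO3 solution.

Tl2CrO4(s) ⇌ 2 Tl^+ + CrO4^2-
Ksp = [Tl^+]^2[CrO4^2-]
If s mol/L dissolves here, [Tl^+] = 0.0075 + 2s ≈ 0.0075, [CrO4^2-] = s (common-ion effect: Tl^+ is already 0.0075 M).
Ksp ≈ (0.0075)^2 × s
s = 6.9 x 10^-9 M
Check: 2s = 1.4 × 10^-8 ≪ 0.0075, so the approximation is valid.

6.9e-9 M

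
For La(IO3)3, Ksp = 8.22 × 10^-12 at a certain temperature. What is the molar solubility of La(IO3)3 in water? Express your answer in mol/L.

La(IO3)3(s) <=> La^3+ + 3 IO3^-
Ksp = [La^3+][IO3^-]^3
For each mole of La(IO3)3 that dissolves: [La^3+] = s, [IO3^-] = 3s.
Substituting: Ksp = s(3s)^3 = 27s^4
Solving, s = (8.22 × 10^-12/27)^(1/4) = 7.43 x 10^-4 M

s = 7.43 × 10^-4 M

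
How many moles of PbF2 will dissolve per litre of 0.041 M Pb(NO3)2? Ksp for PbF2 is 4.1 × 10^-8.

PbF2(s) ⇌ Pb^2+(aq) + 2 F^-(aq)
Ksp = [Pb^2+][F^-]^2
If s mol/L dissolves here, [Pb^2+] = 0.041 + s ≈ 0.041, [F^-] = 2s (Ksp is small, so little additional dissolves).
Ksp ≈ 0.041 × (2s)^2
s = 5.0 x 10^-4 M
Check: s = 5.0 × 10^-4 ≪ 0.041, so the approximation is valid.

s ≈ 5.0e-4 M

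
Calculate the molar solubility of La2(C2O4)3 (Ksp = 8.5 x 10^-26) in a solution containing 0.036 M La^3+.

La2(C2O4)3(s) <=> 2 La^3+(aq) + 3 C2O4^2-(aq)
Ksp = [La^3+]^2[C2O4^2-]^3
Let s be the molar solubility in this solution. [La^3+] = 0.036 + 2s ≈ 0.036, [C2O4^2-] = 3s (common-ion effect: La^3+ is already 0.036 M).
Ksp ≈ (0.036)^2 × (3s)^3
s = 1.3 × 10^-8 M
Check: 2s = 2.7 x 10^-8 ≪ 0.036, so the approximation is valid.

s = 1.3 × 10^-8 M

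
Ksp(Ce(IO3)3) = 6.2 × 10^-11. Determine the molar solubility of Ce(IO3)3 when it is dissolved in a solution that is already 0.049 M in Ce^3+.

Ce(IO3)3(s) ⇌ Ce^3+(aq) + 3 IO3^-(aq)
Ksp = [Ce^3+][IO3^-]^3
Let s = moles of Ce(IO3)3 that dissolve per litre. [Ce^3+] = 0.049 + s ≈ 0.049, [IO3^-] = 3s (since the Ce^3+ already present dominates).
Ksp ≈ 0.049 × (3s)^3
s = 3.6 × 10^-4 M
Check: s = 3.6 x 10^-4 ≪ 0.049, so the approximation is valid.

s ≈ 3.6 × 10^-4 M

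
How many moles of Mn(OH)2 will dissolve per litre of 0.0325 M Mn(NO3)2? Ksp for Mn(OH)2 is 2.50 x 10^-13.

s = 1.39e-6 M

Mn(OH)2(s) ⇌ Mn^2+ + 2 OH^-
Ksp = [Mn^2+][OH^-]^2
Let s = moles of Mn(OH)2 that dissolve per litre. [Mn^2+] = 0.0325 + s ≈ 0.0325, [OH^-] = 2s (Ksp is small, so little additional dissolves).
Ksp ≈ 0.0325 × (2s)^2
s = 1.39 × 10^-6 M
Check: s = 1.4 × 10^-6 ≪ 0.0325, so the approximation is valid.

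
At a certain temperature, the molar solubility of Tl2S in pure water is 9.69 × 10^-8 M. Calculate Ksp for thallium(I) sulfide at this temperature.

Tl2S(s) ⇌ 2 Tl^+(aq) + S^2-(aq)
If s mol/L of Tl2S dissolves, [Tl^+] = 2s and [S^2-] = s.
Ksp = [Tl^+]^2[S^2-]
Substituting: Ksp = (2s)^2s = 4s^3
Ksp = 4 × (9.69 × 10^-8)^3 = 3.64 x 10^-21

Ksp ≈ 3.64e-21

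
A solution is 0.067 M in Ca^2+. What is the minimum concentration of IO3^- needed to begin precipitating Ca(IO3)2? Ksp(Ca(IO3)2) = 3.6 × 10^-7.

[IO3^-] ≈ 2.3e-3 M

Ca(IO3)2(s) ⇌ Ca^2+ + 2 IO3^-
Ksp = [Ca^2+][IO3^-]^2
Precipitation begins when Q = Ksp. With [Ca^2+] = 0.067 M:
3.6 × 10^-7 = (0.067) × [IO3^-]^2
[IO3^-] = (3.6 × 10^-7 / 6.7 x 10^-2)^(1/2) = 2.3 × 10^-3 M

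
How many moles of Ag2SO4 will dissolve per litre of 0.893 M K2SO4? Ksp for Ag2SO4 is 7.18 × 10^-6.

Ag2SO4(s) <=> 2 Ag^+(aq) + SO4^2-(aq)
Ksp = [Ag^+]^2[SO4^2-]
Let s be the molar solubility in this solution. [Ag^+] = 2s, [SO4^2-] = 0.893 + s ≈ 0.893 (since SO4^2- from K2SO4 dominates).
Ksp ≈ (2s)^2 × 0.893
s = 1.42 × 10^-3 M
Check: s = 1.4 x 10^-3 ≪ 0.893, so the approximation is valid.

s ≈ 1.42 × 10^-3 M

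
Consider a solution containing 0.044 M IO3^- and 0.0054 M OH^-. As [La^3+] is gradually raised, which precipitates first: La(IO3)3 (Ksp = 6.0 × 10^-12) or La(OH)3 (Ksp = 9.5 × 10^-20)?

La(OH)3

Each salt begins to precipitate when Q = Ksp, i.e. when [La^3+] reaches its threshold.
For La(IO3)3: 6.0 × 10^-12 = (0.044)^3 × [La^3+]  ⇒  [La^3+] = 7.0 × 10^-8 M.
For La(OH)3: 9.5 × 10^-20 = (0.0054)^3 × [La^3+]  ⇒  [La^3+] = 6.0 × 10^-13 M.
The salt with the lower threshold [La^3+] precipitates first: La(OH)3.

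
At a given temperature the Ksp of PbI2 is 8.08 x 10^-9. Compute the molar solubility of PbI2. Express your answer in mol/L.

s = 1.26 x 10^-3 M

PbI2(s) ⇌ Pb^2+ + 2 I^-
Ksp = [Pb^2+][I^-]^2
Let s = molar solubility. Then [Pb^2+] = s and [I^-] = 2s.
So Ksp = s × (2s)^2 = 4s^3
s = (8.08 x 10^-9 / 4)^(1/3) = 1.26 × 10^-3 M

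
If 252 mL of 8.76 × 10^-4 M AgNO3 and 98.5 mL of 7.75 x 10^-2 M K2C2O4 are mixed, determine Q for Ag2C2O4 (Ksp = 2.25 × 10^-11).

8.64 × 10^-9

Total volume = 252 + 98.5 = 350.5 mL.
[Ag^+] = 8.76 x 10^-4 × (252/350.5) = 6.298 × 10^-4 M
[C2O4^2-] = 7.75 × 10^-2 × (98.5/350.5) = 2.178 x 10^-2 M
Ag2C2O4(s) ⇌ 2 Ag^+ + C2O4^2-, so Q = [Ag^+]^2[C2O4^2-]
Q = (6.298 × 10^-4)^2(2.178 × 10^-2) = 8.64 × 10^-9
Q > Ksp, so Ag2C2O4 will precipitate.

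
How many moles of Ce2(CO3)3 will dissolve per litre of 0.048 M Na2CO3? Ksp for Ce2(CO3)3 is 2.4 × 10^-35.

2.3 × 10^-16 M

Ce2(CO3)3(s) ⇌ 2 Ce^3+(aq) + 3 CO3^2-(aq)
Ksp = [Ce^3+]^2[CO3^2-]^3
Let s = moles of Ce2(CO3)3 that dissolve per litre. [Ce^3+] = 2s, [CO3^2-] = 0.048 + 3s ≈ 0.048 (common-ion effect: CO3^2- is already 0.048 M).
Ksp ≈ (2s)^2 × (0.048)^3
s = 2.3 × 10^-16 M
Check: 3s = 7.0 × 10^-16 ≪ 0.048, so the approximation is valid.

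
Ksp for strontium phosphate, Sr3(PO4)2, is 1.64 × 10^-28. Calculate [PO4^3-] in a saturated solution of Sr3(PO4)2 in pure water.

Sr3(PO4)2(s) ⇌ 3 Sr^2+ + 2 PO4^3-
Ksp = [Sr^2+]^3[PO4^3-]^2
For each mole of Sr3(PO4)2 that dissolves: [Sr^2+] = 3s, [PO4^3-] = 2s.
Substituting: Ksp = (3s)^3(2s)^2 = 108s^5
s^5 = 1.64 × 10^-28 / 108, so s = 1.087 × 10^-6 M
[PO4^3-] = 2s = 2.17 x 10^-6 M

2.17 x 10^-6 M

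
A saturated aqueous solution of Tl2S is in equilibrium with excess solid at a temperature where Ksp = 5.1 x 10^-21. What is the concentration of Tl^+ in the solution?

Tl2S(s) ⇌ 2 Tl^+(aq) + S^2-(aq)
Ksp = [Tl^+]^2[S^2-]
Let s = molar solubility. Then [Tl^+] = 2s and [S^2-] = s.
Substituting: Ksp = (2s)^2s = 4s^3
s = (5.1 x 10^-21 / 4)^(1/3) = 1.08 × 10^-7 M
[Tl^+] = 2s = 2.2 × 10^-7 M

[Tl^+] ≈ 2.2 × 10^-7 M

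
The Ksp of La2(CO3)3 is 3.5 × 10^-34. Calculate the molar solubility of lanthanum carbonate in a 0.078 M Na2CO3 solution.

4.3 × 10^-16 M

La2(CO3)3(s) ⇌ 2 La^3+ + 3 CO3^2-
Ksp = [La^3+]^2[CO3^2-]^3
Let s = moles of La2(CO3)3 that dissolve per litre. [La^3+] = 2s, [CO3^2-] = 0.078 + 3s ≈ 0.078 (Ksp is small, so little additional dissolves).
Ksp ≈ (2s)^2 × (0.078)^3
s = 4.3 x 10^-16 M
Check: 3s = 1.3 x 10^-15 ≪ 0.078, so the approximation is valid.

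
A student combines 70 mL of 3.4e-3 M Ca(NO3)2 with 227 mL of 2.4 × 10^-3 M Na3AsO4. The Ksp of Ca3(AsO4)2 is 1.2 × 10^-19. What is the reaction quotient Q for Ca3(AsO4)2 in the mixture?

Total volume = 70 + 227 = 297 mL.
[Ca^2+] = 3.4 x 10^-3 × (70/297) = 8.01 × 10^-4 M
[AsO4^3-] = 2.4 x 10^-3 × (227/297) = 1.83 x 10^-3 M
Ca3(AsO4)2(s) ⇌ 3 Ca^2+ + 2 AsO4^3-, so Q = [Ca^2+]^3[AsO4^3-]^2
Q = (8.01 × 10^-4)^3(1.83 × 10^-3)^2 = 1.7 x 10^-15
Q > Ksp, so Ca3(AsO4)2 will precipitate.

1.7e-15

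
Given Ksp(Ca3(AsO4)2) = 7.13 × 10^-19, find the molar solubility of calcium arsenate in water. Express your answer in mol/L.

Ca3(AsO4)2(s) <=> 3 Ca^2+(aq) + 2 AsO4^3-(aq)
Ksp = [Ca^2+]^3[AsO4^3-]^2
If s mol/L of Ca3(AsO4)2 dissolves, [Ca^2+] = 3s and [AsO4^3-] = 2s.
Substituting: Ksp = (3s)^3(2s)^2 = 108s^5
s = (7.13 × 10^-19 / 108)^(1/5) = 9.20 × 10^-5 M

s = 9.20 × 10^-5 M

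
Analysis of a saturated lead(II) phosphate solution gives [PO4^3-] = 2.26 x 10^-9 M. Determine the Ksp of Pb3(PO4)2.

1.99 × 10^-43

Pb3(PO4)2(s) ⇌ 3 Pb^2+ + 2 PO4^3-
Stoichiometry gives [Pb^2+] = (3/2)[PO4^3-] = 3.390 x 10^-9 M.
Ksp = [Pb^2+]^3[PO4^3-]^2
Ksp = (3.390 × 10^-9)^3 × (2.26 × 10^-9)^2 = 1.99 × 10^-43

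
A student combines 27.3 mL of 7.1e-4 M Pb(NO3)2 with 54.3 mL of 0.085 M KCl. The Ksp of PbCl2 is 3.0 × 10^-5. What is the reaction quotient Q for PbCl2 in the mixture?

Total volume = 27.3 + 54.3 = 81.6 mL.
[Pb^2+] = 7.1 x 10^-4 × (27.3/81.6) = 2.38 x 10^-4 M
[Cl^-] = 8.5 x 10^-2 × (54.3/81.6) = 5.66 × 10^-2 M
PbCl2(s) ⇌ Pb^2+ + 2 Cl^-, so Q = [Pb^2+][Cl^-]^2
Q = (2.38 x 10^-4)(5.66 x 10^-2)^2 = 7.6 × 10^-7
Q < Ksp, so no precipitate of PbCl2 forms.

Q ≈ 7.6 × 10^-7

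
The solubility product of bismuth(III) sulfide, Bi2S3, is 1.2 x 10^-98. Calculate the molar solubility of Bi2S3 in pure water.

s ≈ 1.0e-20 M

Bi2S3(s) ⇌ 2 Bi^3+ + 3 S^2-
Ksp = [Bi^3+]^2[S^2-]^3
With molar solubility s: [Bi^3+] = 2s, [S^2-] = 3s.
So Ksp = (2s)^2 × (3s)^3 = 108s^5
Solving, s = (1.2 x 10^-98/108)^(1/5) = 1.0 x 10^-20 M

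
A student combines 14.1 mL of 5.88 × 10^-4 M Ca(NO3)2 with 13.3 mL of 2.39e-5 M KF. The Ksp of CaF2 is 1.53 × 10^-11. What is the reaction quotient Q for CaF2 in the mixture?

Q = 4.07e-14

Total volume = 14.1 + 13.3 = 27.4 mL.
[Ca^2+] = 5.88 x 10^-4 × (14.1/27.4) = 3.026 × 10^-4 M
[F^-] = 2.39 × 10^-5 × (13.3/27.4) = 1.160 × 10^-5 M
CaF2(s) ⇌ Ca^2+(aq) + 2 F^-(aq), so Q = [Ca^2+][F^-]^2
Q = (3.026 x 10^-4)(1.160 × 10^-5)^2 = 4.07 × 10^-14
Q < Ksp, so no precipitate of CaF2 forms.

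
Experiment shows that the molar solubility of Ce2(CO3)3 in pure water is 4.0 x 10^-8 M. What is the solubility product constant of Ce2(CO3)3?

Ce2(CO3)3(s) ⇌ 2 Ce^3+ + 3 CO3^2-
If s mol/L of Ce2(CO3)3 dissolves, [Ce^3+] = 2s and [CO3^2-] = 3s.
Ksp = [Ce^3+]^2[CO3^2-]^3
So Ksp = (2s)^2 × (3s)^3 = 108s^5
Ksp = 108 × (4.0 × 10^-8)^5 = 1.1 × 10^-35

Ksp ≈ 1.1 × 10^-35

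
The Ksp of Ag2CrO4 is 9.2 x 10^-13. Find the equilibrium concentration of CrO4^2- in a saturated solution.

Ag2CrO4(s) <=> 2 Ag^+ + CrO4^2-
Ksp = [Ag^+]^2[CrO4^2-]
For each mole of Ag2CrO4 that dissolves: [Ag^+] = 2s, [CrO4^2-] = s.
Substituting: Ksp = (2s)^2s = 4s^3
s^3 = 9.2 x 10^-13 / 4, so s = 6.13 × 10^-5 M
[CrO4^2-] = s = 6.1 × 10^-5 M

6.1e-5 M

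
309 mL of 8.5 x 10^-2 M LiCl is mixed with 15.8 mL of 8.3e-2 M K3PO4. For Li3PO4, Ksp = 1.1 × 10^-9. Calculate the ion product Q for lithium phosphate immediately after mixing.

Q ≈ 2.1 x 10^-6

Total volume = 309 + 15.8 = 324.8 mL.
[Li^+] = 8.5 × 10^-2 × (309/324.8) = 8.09 × 10^-2 M
[PO4^3-] = 8.3 × 10^-2 × (15.8/324.8) = 4.04 × 10^-3 M
Li3PO4(s) ⇌ 3 Li^+(aq) + PO4^3-(aq), so Q = [Li^+]^3[PO4^3-]
Q = (8.09 × 10^-2)^3(4.04 × 10^-3) = 2.1 × 10^-6
Q > Ksp, so Li3PO4 will precipitate.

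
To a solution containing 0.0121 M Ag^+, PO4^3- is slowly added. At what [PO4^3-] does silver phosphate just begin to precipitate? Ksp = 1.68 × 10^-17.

[PO4^3-] = 9.48e-12 M

Ag3PO4(s) <=> 3 Ag^+ + PO4^3-
Ksp = [Ag^+]^3[PO4^3-]
Precipitation begins when Q = Ksp. With [Ag^+] = 0.0121 M:
1.68 × 10^-17 = (0.0121)^3 × [PO4^3-]
[PO4^3-] = (1.68 × 10^-17 / 1.772 × 10^-6) = 9.48 x 10^-12 M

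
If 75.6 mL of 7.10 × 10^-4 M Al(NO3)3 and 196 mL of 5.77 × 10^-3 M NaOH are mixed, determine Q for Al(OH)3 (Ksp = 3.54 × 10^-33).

Total volume = 75.6 + 196 = 271.6 mL.
[Al^3+] = 7.10 × 10^-4 × (75.6/271.6) = 1.976 × 10^-4 M
[OH^-] = 5.77 x 10^-3 × (196/271.6) = 4.164 × 10^-3 M
Al(OH)3(s) ⇌ Al^3+ + 3 OH^-, so Q = [Al^3+][OH^-]^3
Q = (1.976 × 10^-4)(4.164 × 10^-3)^3 = 1.43 × 10^-11
Q > Ksp, so Al(OH)3 will precipitate.

Q ≈ 1.43 × 10^-11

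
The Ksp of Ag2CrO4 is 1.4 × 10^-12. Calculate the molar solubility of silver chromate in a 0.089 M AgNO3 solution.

Ag2CrO4(s) ⇌ 2 Ag^+(aq) + CrO4^2-(aq)
Ksp = [Ag^+]^2[CrO4^2-]
Let s = moles of Ag2CrO4 that dissolve per litre. [Ag^+] = 0.089 + 2s ≈ 0.089, [CrO4^2-] = s (since Ag^+ from AgNO3 dominates).
Ksp ≈ (0.089)^2 × s
s = 1.8 × 10^-10 M
Check: 2s = 3.5 × 10^-10 ≪ 0.089, so the approximation is valid.

s ≈ 1.8 × 10^-10 M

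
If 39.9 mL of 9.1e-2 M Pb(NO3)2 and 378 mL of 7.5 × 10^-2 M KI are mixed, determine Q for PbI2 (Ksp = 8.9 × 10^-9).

Total volume = 39.9 + 378 = 417.9 mL.
[Pb^2+] = 9.1 × 10^-2 × (39.9/417.9) = 8.69 × 10^-3 M
[I^-] = 7.5 × 10^-2 × (378/417.9) = 6.78 x 10^-2 M
PbI2(s) ⇌ Pb^2+(aq) + 2 I^-(aq), so Q = [Pb^2+][I^-]^2
Q = (8.69 × 10^-3)(6.78 × 10^-2)^2 = 4.0 × 10^-5
Q > Ksp, so PbI2 will precipitate.

Q ≈ 4.0 x 10^-5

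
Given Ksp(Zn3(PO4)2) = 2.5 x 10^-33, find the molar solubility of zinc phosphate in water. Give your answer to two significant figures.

s = 1.2e-7 M

Zn3(PO4)2(s) <=> 3 Zn^2+(aq) + 2 PO4^3-(aq)
Ksp = [Zn^2+]^3[PO4^3-]^2
With molar solubility s: [Zn^2+] = 3s, [PO4^3-] = 2s.
Ksp = (3s)^3(2s)^2 = 108s^5
s = (2.5 x 10^-33 / 108)^(1/5) = 1.2 × 10^-7 M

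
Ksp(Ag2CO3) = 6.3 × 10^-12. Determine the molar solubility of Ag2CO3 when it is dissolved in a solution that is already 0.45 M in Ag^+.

Ag2CO3(s) <=> 2 Ag^+ + CO3^2-
Ksp = [Ag^+]^2[CO3^2-]
If s mol/L dissolves here, [Ag^+] = 0.45 + 2s ≈ 0.45, [CO3^2-] = s (Ksp is small, so little additional dissolves).
Ksp ≈ (0.45)^2 × s
s = 3.1 × 10^-11 M
Check: 2s = 6.2 × 10^-11 ≪ 0.45, so the approximation is valid.

3.1 × 10^-11 M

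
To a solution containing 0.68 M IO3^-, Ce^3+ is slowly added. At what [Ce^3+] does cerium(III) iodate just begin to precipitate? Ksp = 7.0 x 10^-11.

Ce(IO3)3(s) <=> Ce^3+(aq) + 3 IO3^-(aq)
Ksp = [Ce^3+][IO3^-]^3
Precipitation begins when Q = Ksp. With [IO3^-] = 0.68 M:
7.0 x 10^-11 = (0.68)^3 × [Ce^3+]
[Ce^3+] = (7.0 x 10^-11 / 3.14 × 10^-1) = 2.2 × 10^-10 M

[Ce^3+] ≈ 2.2 × 10^-10 M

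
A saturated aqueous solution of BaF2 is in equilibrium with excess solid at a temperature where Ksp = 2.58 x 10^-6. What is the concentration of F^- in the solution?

1.73 × 10^-2 M

BaF2(s) ⇌ Ba^2+ + 2 F^-
Ksp = [Ba^2+][F^-]^2
For each mole of BaF2 that dissolves: [Ba^2+] = s, [F^-] = 2s.
Substituting: Ksp = s(2s)^2 = 4s^3
s = (2.58 x 10^-6 / 4)^(1/3) = 8.640 × 10^-3 M
[F^-] = 2s = 1.73 × 10^-2 M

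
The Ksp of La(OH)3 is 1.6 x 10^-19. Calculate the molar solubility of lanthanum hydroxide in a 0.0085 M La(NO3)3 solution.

La(OH)3(s) ⇌ La^3+(aq) + 3 OH^-(aq)
Ksp = [La^3+][OH^-]^3
If s mol/L dissolves here, [La^3+] = 0.0085 + s ≈ 0.0085, [OH^-] = 3s (common-ion effect: La^3+ is already 0.0085 M).
Ksp ≈ 0.0085 × (3s)^3
s = 8.9 × 10^-7 M
Check: s = 8.9 × 10^-7 ≪ 0.0085, so the approximation is valid.

8.9 × 10^-7 M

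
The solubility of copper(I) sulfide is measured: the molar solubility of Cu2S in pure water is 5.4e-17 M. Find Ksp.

Cu2S(s) ⇌ 2 Cu^+(aq) + S^2-(aq)
For each mole of Cu2S that dissolves: [Cu^+] = 2s, [S^2-] = s.
Ksp = [Cu^+]^2[S^2-]
Ksp = (2s)^2s = 4s^3
With s = 5.4 × 10^-17: Ksp = 6.3 × 10^-49

Ksp ≈ 6.3e-49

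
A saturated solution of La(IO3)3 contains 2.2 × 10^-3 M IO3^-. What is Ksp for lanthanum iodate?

Ksp = 7.8e-12

La(IO3)3(s) ⇌ La^3+(aq) + 3 IO3^-(aq)
Stoichiometry gives [La^3+] = (1/3)[IO3^-] = 7.33 × 10^-4 M.
Ksp = [La^3+][IO3^-]^3
Ksp = 7.33 × 10^-4 × (2.2 × 10^-3)^3 = 7.8 × 10^-12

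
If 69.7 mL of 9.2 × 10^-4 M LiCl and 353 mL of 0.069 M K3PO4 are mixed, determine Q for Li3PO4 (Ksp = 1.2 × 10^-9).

Total volume = 69.7 + 353 = 422.7 mL.
[Li^+] = 9.2 x 10^-4 × (69.7/422.7) = 1.52 x 10^-4 M
[PO4^3-] = 6.9 × 10^-2 × (353/422.7) = 5.76 × 10^-2 M
Li3PO4(s) ⇌ 3 Li^+(aq) + PO4^3-(aq), so Q = [Li^+]^3[PO4^3-]
Q = (1.52 × 10^-4)^3(5.76 × 10^-2) = 2.0 x 10^-13
Q < Ksp, so no precipitate of Li3PO4 forms.

Q ≈ 2.0 x 10^-13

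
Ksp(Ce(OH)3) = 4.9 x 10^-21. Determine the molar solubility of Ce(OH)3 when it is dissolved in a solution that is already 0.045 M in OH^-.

Ce(OH)3(s) ⇌ Ce^3+(aq) + 3 OH^-(aq)
Ksp = [Ce^3+][OH^-]^3
If s mol/L dissolves here, [Ce^3+] = s, [OH^-] = 0.045 + 3s ≈ 0.045 (Ksp is small, so little additional dissolves).
Ksp ≈ s × (0.045)^3
s = 5.4 x 10^-17 M
Check: 3s = 1.6 × 10^-16 ≪ 0.045, so the approximation is valid.

s = 5.4 x 10^-17 M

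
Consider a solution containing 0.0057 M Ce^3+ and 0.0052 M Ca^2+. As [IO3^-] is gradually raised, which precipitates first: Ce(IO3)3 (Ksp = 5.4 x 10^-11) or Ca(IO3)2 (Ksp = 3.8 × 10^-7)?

Ce(IO3)3

Precipitation of each salt starts when its ion product equals its Ksp.
For Ce(IO3)3: 5.4 x 10^-11 = 0.0057 × [IO3^-]^3  ⇒  [IO3^-] = 2.1 × 10^-3 M.
For Ca(IO3)2: 3.8 × 10^-7 = 0.0052 × [IO3^-]^2  ⇒  [IO3^-] = 8.5 x 10^-3 M.
The salt with the lower threshold [IO3^-] precipitates first: Ce(IO3)3.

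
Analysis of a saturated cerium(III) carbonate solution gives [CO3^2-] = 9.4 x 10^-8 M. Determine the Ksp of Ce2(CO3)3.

Ce2(CO3)3(s) <=> 2 Ce^3+(aq) + 3 CO3^2-(aq)
Stoichiometry gives [Ce^3+] = (2/3)[CO3^2-] = 6.27 × 10^-8 M.
Ksp = [Ce^3+]^2[CO3^2-]^3
Ksp = (6.27 × 10^-8)^2 × (9.4 × 10^-8)^3 = 3.3 x 10^-36

Ksp ≈ 3.3 × 10^-36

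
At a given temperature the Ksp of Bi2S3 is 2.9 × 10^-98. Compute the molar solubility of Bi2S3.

s ≈ 1.2 x 10^-20 M

Bi2S3(s) <=> 2 Bi^3+ + 3 S^2-
Ksp = [Bi^3+]^2[S^2-]^3
Let s = molar solubility. Then [Bi^3+] = 2s and [S^2-] = 3s.
Ksp = (2s)^2(3s)^3 = 108s^5
Solving, s = (2.9 × 10^-98/108)^(1/5) = 1.2 × 10^-20 M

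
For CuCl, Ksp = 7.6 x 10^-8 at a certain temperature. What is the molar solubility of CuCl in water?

2.8e-4 M

CuCl(s) <=> Cu^+(aq) + Cl^-(aq)
Ksp = [Cu^+][Cl^-]
Let s = molar solubility. Then [Cu^+] = s and [Cl^-] = s.
Ksp = s^2
s = (7.6 x 10^-8)^(1/2) = 2.8 × 10^-4 M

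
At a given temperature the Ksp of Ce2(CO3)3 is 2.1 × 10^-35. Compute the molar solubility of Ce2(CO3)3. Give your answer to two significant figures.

4.5 × 10^-8 M

Ce2(CO3)3(s) ⇌ 2 Ce^3+(aq) + 3 CO3^2-(aq)
Ksp = [Ce^3+]^2[CO3^2-]^3
If s mol/L of Ce2(CO3)3 dissolves, [Ce^3+] = 2s and [CO3^2-] = 3s.
Substituting: Ksp = (2s)^2(3s)^3 = 108s^5
s = (2.1 × 10^-35 / 108)^(1/5) = 4.5 × 10^-8 M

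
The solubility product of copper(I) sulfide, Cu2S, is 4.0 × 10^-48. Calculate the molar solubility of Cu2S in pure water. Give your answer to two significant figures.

Cu2S(s) <=> 2 Cu^+ + S^2-
Ksp = [Cu^+]^2[S^2-]
If s mol/L of Cu2S dissolves, [Cu^+] = 2s and [S^2-] = s.
Ksp = (2s)^2s = 4s^3
Solving, s = (4.0 × 10^-48/4)^(1/3) = 1.0 × 10^-16 M

s = 1.0 × 10^-16 M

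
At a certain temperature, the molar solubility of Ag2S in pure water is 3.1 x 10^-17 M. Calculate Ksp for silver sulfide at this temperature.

Ag2S(s) <=> 2 Ag^+ + S^2-
For each mole of Ag2S that dissolves: [Ag^+] = 2s, [S^2-] = s.
Ksp = [Ag^+]^2[S^2-]
So Ksp = (2s)^2 × s = 4s^3
With s = 3.1 x 10^-17: Ksp = 1.2 x 10^-49

1.2e-49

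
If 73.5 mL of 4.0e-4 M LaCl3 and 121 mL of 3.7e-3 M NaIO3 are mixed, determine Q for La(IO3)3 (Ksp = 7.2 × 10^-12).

Q ≈ 1.8 x 10^-12

Total volume = 73.5 + 121 = 194.5 mL.
[La^3+] = 4.0 × 10^-4 × (73.5/194.5) = 1.51 × 10^-4 M
[IO3^-] = 3.7 × 10^-3 × (121/194.5) = 2.30 × 10^-3 M
La(IO3)3(s) <=> La^3+ + 3 IO3^-, so Q = [La^3+][IO3^-]^3
Q = (1.51 x 10^-4)(2.30 × 10^-3)^3 = 1.8 × 10^-12
Q < Ksp, so no precipitate of La(IO3)3 forms.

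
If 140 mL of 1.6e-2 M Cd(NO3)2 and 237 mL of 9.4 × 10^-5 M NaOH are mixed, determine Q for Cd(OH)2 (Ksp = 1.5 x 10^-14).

Total volume = 140 + 237 = 377 mL.
[Cd^2+] = 1.6 x 10^-2 × (140/377) = 5.94 × 10^-3 M
[OH^-] = 9.4 x 10^-5 × (237/377) = 5.91 × 10^-5 M
Cd(OH)2(s) ⇌ Cd^2+(aq) + 2 OH^-(aq), so Q = [Cd^2+][OH^-]^2
Q = (5.94 × 10^-3)(5.91 × 10^-5)^2 = 2.1 × 10^-11
Q > Ksp, so Cd(OH)2 will precipitate.

Q ≈ 2.1 x 10^-11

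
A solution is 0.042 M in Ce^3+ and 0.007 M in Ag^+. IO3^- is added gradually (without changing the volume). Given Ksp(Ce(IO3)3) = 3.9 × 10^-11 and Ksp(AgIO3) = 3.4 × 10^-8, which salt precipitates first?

Each salt begins to precipitate when Q = Ksp, i.e. when [IO3^-] reaches its threshold.
For Ce(IO3)3: 3.9 × 10^-11 = 0.042 × [IO3^-]^3  ⇒  [IO3^-] = 9.8 x 10^-4 M.
For AgIO3: 3.4 × 10^-8 = 0.007 × [IO3^-]  ⇒  [IO3^-] = 4.9 x 10^-6 M.
The salt with the lower threshold [IO3^-] precipitates first: AgIO3.

AgIO3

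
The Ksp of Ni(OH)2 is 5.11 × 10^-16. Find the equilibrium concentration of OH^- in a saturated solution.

Ni(OH)2(s) ⇌ Ni^2+(aq) + 2 OH^-(aq)
Ksp = [Ni^2+][OH^-]^2
Let s = molar solubility. Then [Ni^2+] = s and [OH^-] = 2s.
Ksp = s(2s)^2 = 4s^3
s = (5.11 × 10^-16 / 4)^(1/3) = 5.036 × 10^-6 M
[OH^-] = 2s = 1.01 × 10^-5 M

[OH^-] ≈ 1.01 × 10^-5 M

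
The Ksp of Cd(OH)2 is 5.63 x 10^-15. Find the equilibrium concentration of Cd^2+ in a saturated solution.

Cd(OH)2(s) <=> Cd^2+(aq) + 2 OH^-(aq)
Ksp = [Cd^2+][OH^-]^2
For each mole of Cd(OH)2 that dissolves: [Cd^2+] = s, [OH^-] = 2s.
Substituting: Ksp = s(2s)^2 = 4s^3
s^3 = 5.63 x 10^-15 / 4, so s = 1.121 x 10^-5 M
[Cd^2+] = s = 1.12 × 10^-5 M

[Cd^2+] = 1.12e-5 M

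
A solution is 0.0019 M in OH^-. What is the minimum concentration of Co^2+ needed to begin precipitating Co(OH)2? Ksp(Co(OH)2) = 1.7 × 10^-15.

[Co^2+] ≈ 4.7e-10 M

Co(OH)2(s) <=> Co^2+ + 2 OH^-
Ksp = [Co^2+][OH^-]^2
Precipitation begins when Q = Ksp. With [OH^-] = 0.0019 M:
1.7 × 10^-15 = (0.0019)^2 × [Co^2+]
[Co^2+] = (1.7 × 10^-15 / 3.61 x 10^-6) = 4.7 × 10^-10 M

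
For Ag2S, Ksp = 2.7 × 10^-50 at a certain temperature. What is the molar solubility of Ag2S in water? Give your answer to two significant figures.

Ag2S(s) ⇌ 2 Ag^+(aq) + S^2-(aq)
Ksp = [Ag^+]^2[S^2-]
Let s = molar solubility. Then [Ag^+] = 2s and [S^2-] = s.
Substituting: Ksp = (2s)^2s = 4s^3
s = (2.7 × 10^-50 / 4)^(1/3) = 1.9 x 10^-17 M

s = 1.9 × 10^-17 M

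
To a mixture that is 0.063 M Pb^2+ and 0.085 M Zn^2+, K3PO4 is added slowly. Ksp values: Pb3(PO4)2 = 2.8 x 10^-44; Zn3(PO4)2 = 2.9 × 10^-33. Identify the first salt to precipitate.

Pb3(PO4)2

Each salt begins to precipitate when Q = Ksp, i.e. when [PO4^3-] reaches its threshold.
For Pb3(PO4)2: 2.8 x 10^-44 = (0.063)^3 × [PO4^3-]^2  ⇒  [PO4^3-] = 1.1 x 10^-20 M.
For Zn3(PO4)2: 2.9 × 10^-33 = (0.085)^3 × [PO4^3-]^2  ⇒  [PO4^3-] = 2.2 x 10^-15 M.
The salt with the lower threshold [PO4^3-] precipitates first: Pb3(PO4)2.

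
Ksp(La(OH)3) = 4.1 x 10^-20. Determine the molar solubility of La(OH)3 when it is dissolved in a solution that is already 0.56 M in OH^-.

s = 2.3 × 10^-19 M

La(OH)3(s) <=> La^3+ + 3 OH^-
Ksp = [La^3+][OH^-]^3
Let s = moles of La(OH)3 that dissolve per litre. [La^3+] = s, [OH^-] = 0.56 + 3s ≈ 0.56 (Ksp is small, so little additional dissolves).
Ksp ≈ s × (0.56)^3
s = 2.3 x 10^-19 M
Check: 3s = 7.0 x 10^-19 ≪ 0.56, so the approximation is valid.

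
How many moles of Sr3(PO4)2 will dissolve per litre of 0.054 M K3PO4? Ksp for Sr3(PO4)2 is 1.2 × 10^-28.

s = 1.2 x 10^-9 M

Sr3(PO4)2(s) ⇌ 3 Sr^2+(aq) + 2 PO4^3-(aq)
Ksp = [Sr^2+]^3[PO4^3-]^2
Let s = moles of Sr3(PO4)2 that dissolve per litre. [Sr^2+] = 3s, [PO4^3-] = 0.054 + 2s ≈ 0.054 (Ksp is small, so little additional dissolves).
Ksp ≈ (3s)^3 × (0.054)^2
s = 1.2 x 10^-9 M
Check: 2s = 2.3 x 10^-9 ≪ 0.054, so the approximation is valid.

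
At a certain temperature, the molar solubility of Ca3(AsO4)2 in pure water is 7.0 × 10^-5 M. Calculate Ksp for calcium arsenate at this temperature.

Ca3(AsO4)2(s) ⇌ 3 Ca^2+ + 2 AsO4^3-
If s mol/L of Ca3(AsO4)2 dissolves, [Ca^2+] = 3s and [AsO4^3-] = 2s.
Ksp = [Ca^2+]^3[AsO4^3-]^2
Ksp = (3s)^3(2s)^2 = 108s^5
Ksp = 108 × (7.0 × 10^-5)^5 = 1.8 × 10^-19

Ksp = 1.8e-19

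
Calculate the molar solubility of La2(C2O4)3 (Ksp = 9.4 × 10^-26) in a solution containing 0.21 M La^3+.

s = 4.3 × 10^-9 M

La2(C2O4)3(s) ⇌ 2 La^3+ + 3 C2O4^2-
Ksp = [La^3+]^2[C2O4^2-]^3
If s mol/L dissolves here, [La^3+] = 0.21 + 2s ≈ 0.21, [C2O4^2-] = 3s (common-ion effect: La^3+ is already 0.21 M).
Ksp ≈ (0.21)^2 × (3s)^3
s = 4.3 × 10^-9 M
Check: 2s = 8.6 × 10^-9 ≪ 0.21, so the approximation is valid.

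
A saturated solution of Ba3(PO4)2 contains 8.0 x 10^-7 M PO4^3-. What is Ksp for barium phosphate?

Ba3(PO4)2(s) <=> 3 Ba^2+ + 2 PO4^3-
Stoichiometry gives [Ba^2+] = (3/2)[PO4^3-] = 1.20 x 10^-6 M.
Ksp = [Ba^2+]^3[PO4^3-]^2
Ksp = (1.20 × 10^-6)^3 × (8.0 × 10^-7)^2 = 1.1 × 10^-30

Ksp = 1.1 x 10^-30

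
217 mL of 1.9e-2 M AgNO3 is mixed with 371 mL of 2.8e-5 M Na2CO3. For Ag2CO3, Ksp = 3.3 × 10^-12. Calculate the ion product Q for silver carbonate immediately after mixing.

Total volume = 217 + 371 = 588 mL.
[Ag^+] = 1.9 × 10^-2 × (217/588) = 7.01 × 10^-3 M
[CO3^2-] = 2.8 × 10^-5 × (371/588) = 1.77 × 10^-5 M
Ag2CO3(s) ⇌ 2 Ag^+ + CO3^2-, so Q = [Ag^+]^2[CO3^2-]
Q = (7.01 × 10^-3)^2(1.77 × 10^-5) = 8.7 × 10^-10
Q > Ksp, so Ag2CO3 will precipitate.

8.7 × 10^-10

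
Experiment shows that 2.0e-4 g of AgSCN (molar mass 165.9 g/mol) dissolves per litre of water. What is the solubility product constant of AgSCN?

Ksp = 1.5 x 10^-12

Molar solubility s = (2.0 x 10^-4 g/L) / (165.9 g/mol) = 1.21 x 10^-6 M.
AgSCN(s) <=> Ag^+ + SCN^-
For each mole of AgSCN that dissolves: [Ag^+] = s, [SCN^-] = s.
Ksp = [Ag^+][SCN^-]
Ksp = s × s = s^2
Ksp = (1.21 × 10^-6)^2 = 1.5 × 10^-12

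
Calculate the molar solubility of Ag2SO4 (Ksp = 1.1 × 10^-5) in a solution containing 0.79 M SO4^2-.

Ag2SO4(s) ⇌ 2 Ag^+(aq) + SO4^2-(aq)
Ksp = [Ag^+]^2[SO4^2-]
If s mol/L dissolves here, [Ag^+] = 2s, [SO4^2-] = 0.79 + s ≈ 0.79 (since the SO4^2- already present dominates).
Ksp ≈ (2s)^2 × 0.79
s = 1.9 × 10^-3 M
Check: s = 1.9 × 10^-3 ≪ 0.79, so the approximation is valid.

1.9 x 10^-3 M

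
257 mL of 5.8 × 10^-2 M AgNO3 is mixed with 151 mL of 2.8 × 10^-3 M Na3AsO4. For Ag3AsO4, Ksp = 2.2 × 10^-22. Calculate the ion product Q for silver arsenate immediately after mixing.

Total volume = 257 + 151 = 408 mL.
[Ag^+] = 5.8 × 10^-2 × (257/408) = 3.65 × 10^-2 M
[AsO4^3-] = 2.8 × 10^-3 × (151/408) = 1.04 × 10^-3 M
Ag3AsO4(s) ⇌ 3 Ag^+(aq) + AsO4^3-(aq), so Q = [Ag^+]^3[AsO4^3-]
Q = (3.65 × 10^-2)^3(1.04 x 10^-3) = 5.1 × 10^-8
Q > Ksp, so Ag3AsO4 will precipitate.

Q = 5.1 x 10^-8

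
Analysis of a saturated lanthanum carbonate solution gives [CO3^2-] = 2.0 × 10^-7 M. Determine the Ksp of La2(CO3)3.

1.4 x 10^-34

La2(CO3)3(s) <=> 2 La^3+ + 3 CO3^2-
Stoichiometry gives [La^3+] = (2/3)[CO3^2-] = 1.33 × 10^-7 M.
Ksp = [La^3+]^2[CO3^2-]^3
Ksp = (1.33 × 10^-7)^2 × (2.0 × 10^-7)^3 = 1.4 x 10^-34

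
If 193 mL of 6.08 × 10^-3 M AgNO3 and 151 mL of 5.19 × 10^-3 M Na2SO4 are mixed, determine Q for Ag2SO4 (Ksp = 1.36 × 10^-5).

2.65e-8

Total volume = 193 + 151 = 344 mL.
[Ag^+] = 6.08 x 10^-3 × (193/344) = 3.411 × 10^-3 M
[SO4^2-] = 5.19 x 10^-3 × (151/344) = 2.278 × 10^-3 M
Ag2SO4(s) ⇌ 2 Ag^+(aq) + SO4^2-(aq), so Q = [Ag^+]^2[SO4^2-]
Q = (3.411 x 10^-3)^2(2.278 × 10^-3) = 2.65 x 10^-8
Q < Ksp, so no precipitate of Ag2SO4 forms.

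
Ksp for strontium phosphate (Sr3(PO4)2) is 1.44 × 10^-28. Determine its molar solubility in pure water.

s ≈ 1.06 × 10^-6 M

Sr3(PO4)2(s) ⇌ 3 Sr^2+(aq) + 2 PO4^3-(aq)
Ksp = [Sr^2+]^3[PO4^3-]^2
If s mol/L of Sr3(PO4)2 dissolves, [Sr^2+] = 3s and [PO4^3-] = 2s.
So Ksp = (3s)^3 × (2s)^2 = 108s^5
s^5 = 1.44 × 10^-28 / 108, so s = 1.06 × 10^-6 M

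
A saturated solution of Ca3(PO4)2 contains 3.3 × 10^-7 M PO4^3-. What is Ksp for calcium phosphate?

Ca3(PO4)2(s) <=> 3 Ca^2+(aq) + 2 PO4^3-(aq)
Stoichiometry gives [Ca^2+] = (3/2)[PO4^3-] = 4.95 × 10^-7 M.
Ksp = [Ca^2+]^3[PO4^3-]^2
Ksp = (4.95 × 10^-7)^3 × (3.3 x 10^-7)^2 = 1.3 × 10^-32

1.3 × 10^-32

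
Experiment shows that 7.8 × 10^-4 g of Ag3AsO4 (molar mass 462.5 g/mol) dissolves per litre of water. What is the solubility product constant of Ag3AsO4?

2.2 x 10^-22

Molar solubility s = (7.8 × 10^-4 g/L) / (462.5 g/mol) = 1.69 × 10^-6 M.
Ag3AsO4(s) ⇌ 3 Ag^+ + AsO4^3-
Let s = molar solubility. Then [Ag^+] = 3s and [AsO4^3-] = s.
Ksp = [Ag^+]^3[AsO4^3-]
Ksp = (3s)^3s = 27s^4
With s = 1.69 × 10^-6: Ksp = 2.2 x 10^-22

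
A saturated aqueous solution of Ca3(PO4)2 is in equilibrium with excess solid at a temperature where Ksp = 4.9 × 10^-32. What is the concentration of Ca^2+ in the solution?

6.4e-7 M

Ca3(PO4)2(s) <=> 3 Ca^2+(aq) + 2 PO4^3-(aq)
Ksp = [Ca^2+]^3[PO4^3-]^2
With molar solubility s: [Ca^2+] = 3s, [PO4^3-] = 2s.
Ksp = (3s)^3(2s)^2 = 108s^5
Solving, s = (4.9 × 10^-32/108)^(1/5) = 2.14 x 10^-7 M
[Ca^2+] = 3s = 6.4 × 10^-7 M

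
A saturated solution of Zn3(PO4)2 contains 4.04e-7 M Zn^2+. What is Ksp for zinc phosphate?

Ksp = 4.78 × 10^-33

Zn3(PO4)2(s) ⇌ 3 Zn^2+ + 2 PO4^3-
Stoichiometry gives [PO4^3-] = (2/3)[Zn^2+] = 2.693 x 10^-7 M.
Ksp = [Zn^2+]^3[PO4^3-]^2
Ksp = (4.04 x 10^-7)^3 × (2.693 × 10^-7)^2 = 4.78 × 10^-33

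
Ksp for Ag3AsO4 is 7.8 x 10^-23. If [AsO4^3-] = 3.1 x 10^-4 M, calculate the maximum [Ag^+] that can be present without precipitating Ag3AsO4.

[Ag^+] ≈ 6.3 × 10^-7 M

Ag3AsO4(s) ⇌ 3 Ag^+(aq) + AsO4^3-(aq)
Ksp = [Ag^+]^3[AsO4^3-]
Precipitation begins when Q = Ksp. With [AsO4^3-] = 3.1 x 10^-4 M:
7.8 x 10^-23 = (3.1 x 10^-4) × [Ag^+]^3
[Ag^+] = (7.8 x 10^-23 / 3.1 x 10^-4)^(1/3) = 6.3 × 10^-7 M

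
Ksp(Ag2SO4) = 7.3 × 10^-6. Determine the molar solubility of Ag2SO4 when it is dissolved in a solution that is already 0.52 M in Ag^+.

s ≈ 2.7 × 10^-5 M

Ag2SO4(s) <=> 2 Ag^+ + SO4^2-
Ksp = [Ag^+]^2[SO4^2-]
Let s be the molar solubility in this solution. [Ag^+] = 0.52 + 2s ≈ 0.52, [SO4^2-] = s (since the Ag^+ already present dominates).
Ksp ≈ (0.52)^2 × s
s = 2.7 × 10^-5 M
Check: 2s = 5.4 x 10^-5 ≪ 0.52, so the approximation is valid.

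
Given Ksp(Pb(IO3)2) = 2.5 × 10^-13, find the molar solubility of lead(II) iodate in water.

Pb(IO3)2(s) ⇌ Pb^2+(aq) + 2 IO3^-(aq)
Ksp = [Pb^2+][IO3^-]^2
With molar solubility s: [Pb^2+] = s, [IO3^-] = 2s.
Substituting: Ksp = s(2s)^2 = 4s^3
s = (2.5 × 10^-13 / 4)^(1/3) = 4.0 × 10^-5 M

s = 4.0 × 10^-5 M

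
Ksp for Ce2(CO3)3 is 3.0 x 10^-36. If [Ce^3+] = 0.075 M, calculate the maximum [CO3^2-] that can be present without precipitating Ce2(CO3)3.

Ce2(CO3)3(s) ⇌ 2 Ce^3+ + 3 CO3^2-
Ksp = [Ce^3+]^2[CO3^2-]^3
Precipitation begins when Q = Ksp. With [Ce^3+] = 0.075 M:
3.0 x 10^-36 = (0.075)^2 × [CO3^2-]^3
[CO3^2-] = (3.0 x 10^-36 / 5.63 x 10^-3)^(1/3) = 8.1 × 10^-12 M

8.1 × 10^-12 M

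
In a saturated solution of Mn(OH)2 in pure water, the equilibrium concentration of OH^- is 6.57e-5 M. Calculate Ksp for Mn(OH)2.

1.42e-13

Mn(OH)2(s) ⇌ Mn^2+ + 2 OH^-
Stoichiometry gives [Mn^2+] = (1/2)[OH^-] = 3.285 x 10^-5 M.
Ksp = [Mn^2+][OH^-]^2
Ksp = 3.285 × 10^-5 × (6.57 x 10^-5)^2 = 1.42 x 10^-13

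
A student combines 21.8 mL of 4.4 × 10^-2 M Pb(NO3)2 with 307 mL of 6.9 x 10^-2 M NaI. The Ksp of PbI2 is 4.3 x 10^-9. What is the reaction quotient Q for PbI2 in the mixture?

1.2 × 10^-5

Total volume = 21.8 + 307 = 328.8 mL.
[Pb^2+] = 4.4 × 10^-2 × (21.8/328.8) = 2.92 × 10^-3 M
[I^-] = 6.9 × 10^-2 × (307/328.8) = 6.44 × 10^-2 M
PbI2(s) ⇌ Pb^2+(aq) + 2 I^-(aq), so Q = [Pb^2+][I^-]^2
Q = (2.92 × 10^-3)(6.44 x 10^-2)^2 = 1.2 × 10^-5
Q > Ksp, so PbI2 will precipitate.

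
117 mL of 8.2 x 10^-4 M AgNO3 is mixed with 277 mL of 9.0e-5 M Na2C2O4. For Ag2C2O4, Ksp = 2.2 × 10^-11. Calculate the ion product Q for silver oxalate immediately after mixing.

Total volume = 117 + 277 = 394 mL.
[Ag^+] = 8.2 × 10^-4 × (117/394) = 2.44 × 10^-4 M
[C2O4^2-] = 9.0 × 10^-5 × (277/394) = 6.33 × 10^-5 M
Ag2C2O4(s) ⇌ 2 Ag^+ + C2O4^2-, so Q = [Ag^+]^2[C2O4^2-]
Q = (2.44 × 10^-4)^2(6.33 × 10^-5) = 3.8 × 10^-12
Q < Ksp, so no precipitate of Ag2C2O4 forms.

3.8 × 10^-12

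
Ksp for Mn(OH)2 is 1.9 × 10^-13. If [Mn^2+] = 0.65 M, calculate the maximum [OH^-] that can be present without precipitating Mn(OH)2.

Mn(OH)2(s) ⇌ Mn^2+ + 2 OH^-
Ksp = [Mn^2+][OH^-]^2
Precipitation begins when Q = Ksp. With [Mn^2+] = 0.65 M:
1.9 × 10^-13 = (0.65) × [OH^-]^2
[OH^-] = (1.9 × 10^-13 / 6.5 x 10^-1)^(1/2) = 5.4 × 10^-7 M

[OH^-] ≈ 5.4 × 10^-7 M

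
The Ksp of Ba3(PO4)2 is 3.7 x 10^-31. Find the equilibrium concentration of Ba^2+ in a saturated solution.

Ba3(PO4)2(s) ⇌ 3 Ba^2+(aq) + 2 PO4^3-(aq)
Ksp = [Ba^2+]^3[PO4^3-]^2
For each mole of Ba3(PO4)2 that dissolves: [Ba^2+] = 3s, [PO4^3-] = 2s.
Substituting: Ksp = (3s)^3(2s)^2 = 108s^5
s^5 = 3.7 x 10^-31 / 108, so s = 3.21 x 10^-7 M
[Ba^2+] = 3s = 9.6 × 10^-7 M

[Ba^2+] = 9.6 x 10^-7 M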